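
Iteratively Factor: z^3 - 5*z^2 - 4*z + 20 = (z + 2)*(z^2 - 7*z + 10) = (z - 5)*(z + 2)*(z - 2)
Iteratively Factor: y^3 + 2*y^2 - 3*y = (y)*(y^2 + 2*y - 3) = y*(y - 1)*(y + 3)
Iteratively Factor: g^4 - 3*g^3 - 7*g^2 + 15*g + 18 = (g + 2)*(g^3 - 5*g^2 + 3*g + 9) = (g + 1)*(g + 2)*(g^2 - 6*g + 9) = (g - 3)*(g + 1)*(g + 2)*(g - 3)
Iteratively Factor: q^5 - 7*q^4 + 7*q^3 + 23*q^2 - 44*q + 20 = (q - 1)*(q^4 - 6*q^3 + q^2 + 24*q - 20) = (q - 1)*(q + 2)*(q^3 - 8*q^2 + 17*q - 10) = (q - 2)*(q - 1)*(q + 2)*(q^2 - 6*q + 5) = (q - 5)*(q - 2)*(q - 1)*(q + 2)*(q - 1)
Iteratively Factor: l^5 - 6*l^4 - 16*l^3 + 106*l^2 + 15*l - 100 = (l + 1)*(l^4 - 7*l^3 - 9*l^2 + 115*l - 100) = (l - 5)*(l + 1)*(l^3 - 2*l^2 - 19*l + 20) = (l - 5)*(l + 1)*(l + 4)*(l^2 - 6*l + 5) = (l - 5)^2*(l + 1)*(l + 4)*(l - 1)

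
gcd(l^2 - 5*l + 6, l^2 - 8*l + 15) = l - 3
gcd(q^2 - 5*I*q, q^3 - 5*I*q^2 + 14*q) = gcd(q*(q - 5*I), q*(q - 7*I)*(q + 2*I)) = q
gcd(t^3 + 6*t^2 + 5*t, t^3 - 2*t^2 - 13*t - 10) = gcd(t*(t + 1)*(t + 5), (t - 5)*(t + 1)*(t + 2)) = t + 1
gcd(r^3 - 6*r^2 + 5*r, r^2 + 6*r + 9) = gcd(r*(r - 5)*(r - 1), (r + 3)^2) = 1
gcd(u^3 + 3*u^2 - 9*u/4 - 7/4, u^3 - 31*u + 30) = u - 1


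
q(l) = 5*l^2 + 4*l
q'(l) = 10*l + 4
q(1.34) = 14.34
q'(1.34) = 17.40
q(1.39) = 15.22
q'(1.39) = 17.90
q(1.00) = 9.00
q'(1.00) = 14.00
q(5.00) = 145.00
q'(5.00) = 54.00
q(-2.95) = 31.71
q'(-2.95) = -25.50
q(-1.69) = 7.52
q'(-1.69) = -12.90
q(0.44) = 2.73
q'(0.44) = 8.40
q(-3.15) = 37.01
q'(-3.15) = -27.50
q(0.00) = 0.00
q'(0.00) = 4.00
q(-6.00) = 156.00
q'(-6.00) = -56.00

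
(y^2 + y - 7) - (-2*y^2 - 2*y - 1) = 3*y^2 + 3*y - 6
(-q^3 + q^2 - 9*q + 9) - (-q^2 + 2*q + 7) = -q^3 + 2*q^2 - 11*q + 2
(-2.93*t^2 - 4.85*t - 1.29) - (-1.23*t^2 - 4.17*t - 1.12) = -1.7*t^2 - 0.68*t - 0.17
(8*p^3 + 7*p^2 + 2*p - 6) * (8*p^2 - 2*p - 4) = 64*p^5 + 40*p^4 - 30*p^3 - 80*p^2 + 4*p + 24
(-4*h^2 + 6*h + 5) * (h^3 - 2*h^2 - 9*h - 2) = -4*h^5 + 14*h^4 + 29*h^3 - 56*h^2 - 57*h - 10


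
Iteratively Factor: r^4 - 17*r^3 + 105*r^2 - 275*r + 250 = (r - 5)*(r^3 - 12*r^2 + 45*r - 50) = (r - 5)^2*(r^2 - 7*r + 10) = (r - 5)^2*(r - 2)*(r - 5)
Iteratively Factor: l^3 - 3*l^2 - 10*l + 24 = (l - 2)*(l^2 - l - 12) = (l - 4)*(l - 2)*(l + 3)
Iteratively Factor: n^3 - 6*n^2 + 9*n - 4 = (n - 1)*(n^2 - 5*n + 4) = (n - 1)^2*(n - 4)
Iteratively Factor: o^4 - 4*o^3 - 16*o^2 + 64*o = (o - 4)*(o^3 - 16*o) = (o - 4)*(o + 4)*(o^2 - 4*o) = o*(o - 4)*(o + 4)*(o - 4)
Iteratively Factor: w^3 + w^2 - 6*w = (w + 3)*(w^2 - 2*w) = (w - 2)*(w + 3)*(w)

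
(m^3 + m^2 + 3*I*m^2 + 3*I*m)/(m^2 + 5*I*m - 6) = m*(m + 1)/(m + 2*I)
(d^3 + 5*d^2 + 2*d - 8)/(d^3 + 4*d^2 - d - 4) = (d + 2)/(d + 1)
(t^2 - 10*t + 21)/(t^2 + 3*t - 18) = (t - 7)/(t + 6)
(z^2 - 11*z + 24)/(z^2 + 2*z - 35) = (z^2 - 11*z + 24)/(z^2 + 2*z - 35)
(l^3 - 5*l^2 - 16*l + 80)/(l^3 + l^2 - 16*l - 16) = (l - 5)/(l + 1)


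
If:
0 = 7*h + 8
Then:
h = -8/7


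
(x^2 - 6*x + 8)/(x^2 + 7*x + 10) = (x^2 - 6*x + 8)/(x^2 + 7*x + 10)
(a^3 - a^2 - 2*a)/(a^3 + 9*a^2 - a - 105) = a*(a^2 - a - 2)/(a^3 + 9*a^2 - a - 105)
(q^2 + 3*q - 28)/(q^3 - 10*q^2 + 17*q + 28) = (q + 7)/(q^2 - 6*q - 7)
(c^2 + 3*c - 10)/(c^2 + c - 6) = (c + 5)/(c + 3)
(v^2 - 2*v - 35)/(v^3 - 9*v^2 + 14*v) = (v + 5)/(v*(v - 2))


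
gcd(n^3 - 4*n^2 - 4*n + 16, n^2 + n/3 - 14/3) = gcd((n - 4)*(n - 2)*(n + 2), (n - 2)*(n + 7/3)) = n - 2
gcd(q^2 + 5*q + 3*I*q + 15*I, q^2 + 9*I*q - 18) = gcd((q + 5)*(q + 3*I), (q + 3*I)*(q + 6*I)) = q + 3*I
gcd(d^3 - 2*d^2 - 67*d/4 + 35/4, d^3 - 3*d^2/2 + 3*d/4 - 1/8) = d - 1/2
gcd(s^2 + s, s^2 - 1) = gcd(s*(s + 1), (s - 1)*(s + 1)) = s + 1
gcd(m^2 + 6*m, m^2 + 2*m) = m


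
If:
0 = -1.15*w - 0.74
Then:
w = -0.64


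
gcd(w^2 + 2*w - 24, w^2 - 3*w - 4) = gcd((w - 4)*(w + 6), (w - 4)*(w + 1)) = w - 4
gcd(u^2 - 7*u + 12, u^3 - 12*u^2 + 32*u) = u - 4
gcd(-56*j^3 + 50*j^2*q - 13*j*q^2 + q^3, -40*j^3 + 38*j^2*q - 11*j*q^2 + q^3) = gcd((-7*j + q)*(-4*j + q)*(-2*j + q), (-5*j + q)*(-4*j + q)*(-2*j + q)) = 8*j^2 - 6*j*q + q^2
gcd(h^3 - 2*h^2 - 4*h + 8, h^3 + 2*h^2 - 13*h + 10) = h - 2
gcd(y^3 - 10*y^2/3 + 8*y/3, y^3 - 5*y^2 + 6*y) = y^2 - 2*y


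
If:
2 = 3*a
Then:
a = 2/3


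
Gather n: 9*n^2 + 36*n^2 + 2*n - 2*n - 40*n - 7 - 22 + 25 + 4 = 45*n^2 - 40*n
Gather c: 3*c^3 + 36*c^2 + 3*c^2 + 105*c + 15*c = 3*c^3 + 39*c^2 + 120*c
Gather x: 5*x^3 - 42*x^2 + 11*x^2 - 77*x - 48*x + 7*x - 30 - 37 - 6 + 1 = 5*x^3 - 31*x^2 - 118*x - 72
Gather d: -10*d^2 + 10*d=-10*d^2 + 10*d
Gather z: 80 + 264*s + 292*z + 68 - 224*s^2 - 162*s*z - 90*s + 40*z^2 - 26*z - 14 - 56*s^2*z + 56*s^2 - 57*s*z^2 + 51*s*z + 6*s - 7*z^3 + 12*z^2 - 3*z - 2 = -168*s^2 + 180*s - 7*z^3 + z^2*(52 - 57*s) + z*(-56*s^2 - 111*s + 263) + 132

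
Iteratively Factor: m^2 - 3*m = (m - 3)*(m)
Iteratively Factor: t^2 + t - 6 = (t - 2)*(t + 3)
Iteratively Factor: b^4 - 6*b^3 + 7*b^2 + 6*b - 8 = (b - 1)*(b^3 - 5*b^2 + 2*b + 8) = (b - 1)*(b + 1)*(b^2 - 6*b + 8) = (b - 2)*(b - 1)*(b + 1)*(b - 4)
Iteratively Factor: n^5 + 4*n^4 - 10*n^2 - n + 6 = (n + 1)*(n^4 + 3*n^3 - 3*n^2 - 7*n + 6) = (n + 1)*(n + 2)*(n^3 + n^2 - 5*n + 3) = (n + 1)*(n + 2)*(n + 3)*(n^2 - 2*n + 1) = (n - 1)*(n + 1)*(n + 2)*(n + 3)*(n - 1)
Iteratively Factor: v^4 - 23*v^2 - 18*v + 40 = (v + 2)*(v^3 - 2*v^2 - 19*v + 20) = (v - 1)*(v + 2)*(v^2 - v - 20) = (v - 1)*(v + 2)*(v + 4)*(v - 5)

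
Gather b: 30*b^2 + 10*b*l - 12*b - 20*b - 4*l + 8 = 30*b^2 + b*(10*l - 32) - 4*l + 8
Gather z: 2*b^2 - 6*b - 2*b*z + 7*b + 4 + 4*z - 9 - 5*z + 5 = 2*b^2 + b + z*(-2*b - 1)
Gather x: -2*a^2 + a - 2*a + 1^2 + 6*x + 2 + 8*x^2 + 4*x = -2*a^2 - a + 8*x^2 + 10*x + 3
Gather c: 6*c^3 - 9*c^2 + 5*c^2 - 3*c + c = 6*c^3 - 4*c^2 - 2*c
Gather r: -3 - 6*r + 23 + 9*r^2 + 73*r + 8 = 9*r^2 + 67*r + 28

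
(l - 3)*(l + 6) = l^2 + 3*l - 18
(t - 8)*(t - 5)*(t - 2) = t^3 - 15*t^2 + 66*t - 80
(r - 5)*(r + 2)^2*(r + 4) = r^4 + 3*r^3 - 20*r^2 - 84*r - 80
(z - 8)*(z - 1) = z^2 - 9*z + 8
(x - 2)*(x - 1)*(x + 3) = x^3 - 7*x + 6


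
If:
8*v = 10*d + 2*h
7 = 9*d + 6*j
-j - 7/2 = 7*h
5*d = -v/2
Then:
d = 28/1899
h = -140/211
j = 483/422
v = -280/1899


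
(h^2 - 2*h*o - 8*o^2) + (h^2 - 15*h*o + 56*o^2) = 2*h^2 - 17*h*o + 48*o^2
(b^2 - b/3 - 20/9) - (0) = b^2 - b/3 - 20/9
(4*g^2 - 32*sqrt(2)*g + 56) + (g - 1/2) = 4*g^2 - 32*sqrt(2)*g + g + 111/2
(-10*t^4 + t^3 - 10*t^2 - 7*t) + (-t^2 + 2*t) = -10*t^4 + t^3 - 11*t^2 - 5*t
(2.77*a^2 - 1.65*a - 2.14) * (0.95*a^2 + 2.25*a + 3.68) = 2.6315*a^4 + 4.665*a^3 + 4.4481*a^2 - 10.887*a - 7.8752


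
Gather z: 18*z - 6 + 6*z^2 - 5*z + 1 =6*z^2 + 13*z - 5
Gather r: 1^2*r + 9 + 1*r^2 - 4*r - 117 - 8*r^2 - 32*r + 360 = -7*r^2 - 35*r + 252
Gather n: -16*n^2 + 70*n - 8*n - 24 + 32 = -16*n^2 + 62*n + 8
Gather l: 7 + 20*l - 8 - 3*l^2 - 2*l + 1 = -3*l^2 + 18*l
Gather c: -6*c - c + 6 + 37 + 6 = 49 - 7*c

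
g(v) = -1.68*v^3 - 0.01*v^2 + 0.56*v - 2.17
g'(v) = -5.04*v^2 - 0.02*v + 0.56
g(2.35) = -22.71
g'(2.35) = -27.32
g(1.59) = -8.06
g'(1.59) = -12.21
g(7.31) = -654.85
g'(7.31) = -268.90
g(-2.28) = 16.41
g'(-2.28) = -25.59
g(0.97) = -3.17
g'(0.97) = -4.20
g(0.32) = -2.05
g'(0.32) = 0.04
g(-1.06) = -0.77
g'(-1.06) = -5.08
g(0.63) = -2.24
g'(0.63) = -1.45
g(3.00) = -45.94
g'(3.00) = -44.86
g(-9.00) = 1216.70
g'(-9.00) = -407.50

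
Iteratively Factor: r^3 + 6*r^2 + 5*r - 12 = (r + 4)*(r^2 + 2*r - 3) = (r + 3)*(r + 4)*(r - 1)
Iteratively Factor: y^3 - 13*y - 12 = (y - 4)*(y^2 + 4*y + 3) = (y - 4)*(y + 3)*(y + 1)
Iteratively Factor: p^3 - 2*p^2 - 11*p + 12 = (p - 1)*(p^2 - p - 12) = (p - 1)*(p + 3)*(p - 4)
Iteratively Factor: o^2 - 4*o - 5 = (o - 5)*(o + 1)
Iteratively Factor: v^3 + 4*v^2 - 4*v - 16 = (v - 2)*(v^2 + 6*v + 8) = (v - 2)*(v + 4)*(v + 2)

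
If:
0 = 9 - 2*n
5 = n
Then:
No Solution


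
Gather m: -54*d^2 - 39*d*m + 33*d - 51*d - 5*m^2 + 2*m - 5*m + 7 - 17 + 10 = -54*d^2 - 18*d - 5*m^2 + m*(-39*d - 3)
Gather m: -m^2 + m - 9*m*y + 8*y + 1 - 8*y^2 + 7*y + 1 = -m^2 + m*(1 - 9*y) - 8*y^2 + 15*y + 2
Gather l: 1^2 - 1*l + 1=2 - l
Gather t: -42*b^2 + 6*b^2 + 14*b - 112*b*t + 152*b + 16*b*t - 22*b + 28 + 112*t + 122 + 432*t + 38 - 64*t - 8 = -36*b^2 + 144*b + t*(480 - 96*b) + 180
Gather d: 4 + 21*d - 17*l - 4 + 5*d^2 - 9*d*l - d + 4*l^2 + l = 5*d^2 + d*(20 - 9*l) + 4*l^2 - 16*l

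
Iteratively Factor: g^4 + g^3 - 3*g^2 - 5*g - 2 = (g + 1)*(g^3 - 3*g - 2) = (g + 1)^2*(g^2 - g - 2) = (g + 1)^3*(g - 2)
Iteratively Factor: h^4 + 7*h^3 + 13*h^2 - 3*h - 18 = (h + 3)*(h^3 + 4*h^2 + h - 6) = (h + 3)^2*(h^2 + h - 2) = (h - 1)*(h + 3)^2*(h + 2)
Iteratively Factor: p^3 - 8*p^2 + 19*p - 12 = (p - 3)*(p^2 - 5*p + 4) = (p - 3)*(p - 1)*(p - 4)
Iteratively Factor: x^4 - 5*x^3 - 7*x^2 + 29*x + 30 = (x - 3)*(x^3 - 2*x^2 - 13*x - 10) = (x - 3)*(x + 1)*(x^2 - 3*x - 10) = (x - 3)*(x + 1)*(x + 2)*(x - 5)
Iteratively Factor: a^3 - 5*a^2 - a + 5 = (a - 1)*(a^2 - 4*a - 5) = (a - 5)*(a - 1)*(a + 1)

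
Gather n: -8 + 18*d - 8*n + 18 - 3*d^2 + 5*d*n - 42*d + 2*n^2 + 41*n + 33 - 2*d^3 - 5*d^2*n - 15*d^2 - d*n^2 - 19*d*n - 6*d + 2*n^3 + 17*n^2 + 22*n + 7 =-2*d^3 - 18*d^2 - 30*d + 2*n^3 + n^2*(19 - d) + n*(-5*d^2 - 14*d + 55) + 50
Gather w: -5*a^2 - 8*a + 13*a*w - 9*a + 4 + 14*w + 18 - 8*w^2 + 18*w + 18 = -5*a^2 - 17*a - 8*w^2 + w*(13*a + 32) + 40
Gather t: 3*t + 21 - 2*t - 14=t + 7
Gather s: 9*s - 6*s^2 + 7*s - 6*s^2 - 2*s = -12*s^2 + 14*s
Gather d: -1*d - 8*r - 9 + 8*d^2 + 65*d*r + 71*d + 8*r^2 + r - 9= 8*d^2 + d*(65*r + 70) + 8*r^2 - 7*r - 18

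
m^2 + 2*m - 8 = (m - 2)*(m + 4)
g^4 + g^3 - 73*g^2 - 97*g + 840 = (g - 8)*(g - 3)*(g + 5)*(g + 7)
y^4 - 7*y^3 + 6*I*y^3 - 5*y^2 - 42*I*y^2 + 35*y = y*(y - 7)*(y + I)*(y + 5*I)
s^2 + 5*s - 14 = (s - 2)*(s + 7)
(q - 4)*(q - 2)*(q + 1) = q^3 - 5*q^2 + 2*q + 8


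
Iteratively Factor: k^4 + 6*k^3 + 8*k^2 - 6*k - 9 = (k - 1)*(k^3 + 7*k^2 + 15*k + 9) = (k - 1)*(k + 3)*(k^2 + 4*k + 3) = (k - 1)*(k + 3)^2*(k + 1)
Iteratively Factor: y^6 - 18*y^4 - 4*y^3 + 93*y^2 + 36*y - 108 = (y + 2)*(y^5 - 2*y^4 - 14*y^3 + 24*y^2 + 45*y - 54) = (y - 3)*(y + 2)*(y^4 + y^3 - 11*y^2 - 9*y + 18) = (y - 3)*(y + 2)^2*(y^3 - y^2 - 9*y + 9) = (y - 3)*(y + 2)^2*(y + 3)*(y^2 - 4*y + 3) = (y - 3)*(y - 1)*(y + 2)^2*(y + 3)*(y - 3)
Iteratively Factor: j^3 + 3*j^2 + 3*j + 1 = (j + 1)*(j^2 + 2*j + 1) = (j + 1)^2*(j + 1)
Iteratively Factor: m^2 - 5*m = (m - 5)*(m)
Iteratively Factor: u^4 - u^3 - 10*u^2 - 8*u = (u)*(u^3 - u^2 - 10*u - 8) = u*(u - 4)*(u^2 + 3*u + 2) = u*(u - 4)*(u + 2)*(u + 1)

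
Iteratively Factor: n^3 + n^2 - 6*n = (n - 2)*(n^2 + 3*n) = n*(n - 2)*(n + 3)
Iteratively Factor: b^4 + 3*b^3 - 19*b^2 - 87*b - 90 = (b + 2)*(b^3 + b^2 - 21*b - 45) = (b + 2)*(b + 3)*(b^2 - 2*b - 15) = (b - 5)*(b + 2)*(b + 3)*(b + 3)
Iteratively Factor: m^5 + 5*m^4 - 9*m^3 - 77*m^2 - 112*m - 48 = (m + 1)*(m^4 + 4*m^3 - 13*m^2 - 64*m - 48) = (m + 1)*(m + 4)*(m^3 - 13*m - 12) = (m + 1)^2*(m + 4)*(m^2 - m - 12) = (m + 1)^2*(m + 3)*(m + 4)*(m - 4)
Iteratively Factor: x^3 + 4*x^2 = (x + 4)*(x^2) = x*(x + 4)*(x)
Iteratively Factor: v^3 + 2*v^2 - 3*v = (v)*(v^2 + 2*v - 3) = v*(v - 1)*(v + 3)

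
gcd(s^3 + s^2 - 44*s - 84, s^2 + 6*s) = s + 6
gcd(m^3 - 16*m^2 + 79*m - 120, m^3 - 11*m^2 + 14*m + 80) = m^2 - 13*m + 40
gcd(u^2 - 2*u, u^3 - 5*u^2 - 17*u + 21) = 1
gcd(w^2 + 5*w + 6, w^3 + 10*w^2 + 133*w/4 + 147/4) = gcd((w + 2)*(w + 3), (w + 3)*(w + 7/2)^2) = w + 3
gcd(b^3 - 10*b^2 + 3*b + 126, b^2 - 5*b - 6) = b - 6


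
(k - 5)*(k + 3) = k^2 - 2*k - 15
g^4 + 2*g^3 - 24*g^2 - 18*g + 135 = (g - 3)^2*(g + 3)*(g + 5)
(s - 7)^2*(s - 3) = s^3 - 17*s^2 + 91*s - 147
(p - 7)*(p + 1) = p^2 - 6*p - 7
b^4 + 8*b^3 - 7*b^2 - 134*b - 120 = (b - 4)*(b + 1)*(b + 5)*(b + 6)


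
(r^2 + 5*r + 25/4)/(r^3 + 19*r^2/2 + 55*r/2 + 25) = (r + 5/2)/(r^2 + 7*r + 10)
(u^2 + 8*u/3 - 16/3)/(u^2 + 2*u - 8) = (u - 4/3)/(u - 2)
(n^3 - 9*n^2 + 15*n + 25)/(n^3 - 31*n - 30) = (n^2 - 10*n + 25)/(n^2 - n - 30)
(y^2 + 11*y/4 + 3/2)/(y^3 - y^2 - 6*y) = (y + 3/4)/(y*(y - 3))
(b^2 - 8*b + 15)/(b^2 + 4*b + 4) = (b^2 - 8*b + 15)/(b^2 + 4*b + 4)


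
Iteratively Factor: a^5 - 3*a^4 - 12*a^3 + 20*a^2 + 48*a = (a - 3)*(a^4 - 12*a^2 - 16*a) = (a - 3)*(a + 2)*(a^3 - 2*a^2 - 8*a) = a*(a - 3)*(a + 2)*(a^2 - 2*a - 8) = a*(a - 4)*(a - 3)*(a + 2)*(a + 2)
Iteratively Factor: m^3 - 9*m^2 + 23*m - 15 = (m - 1)*(m^2 - 8*m + 15) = (m - 5)*(m - 1)*(m - 3)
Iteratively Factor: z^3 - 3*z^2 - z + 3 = (z - 1)*(z^2 - 2*z - 3) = (z - 3)*(z - 1)*(z + 1)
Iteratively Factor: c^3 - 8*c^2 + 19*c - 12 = (c - 4)*(c^2 - 4*c + 3) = (c - 4)*(c - 1)*(c - 3)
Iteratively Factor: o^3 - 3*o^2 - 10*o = (o - 5)*(o^2 + 2*o) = (o - 5)*(o + 2)*(o)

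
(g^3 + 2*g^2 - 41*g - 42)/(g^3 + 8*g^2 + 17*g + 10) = (g^2 + g - 42)/(g^2 + 7*g + 10)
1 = 1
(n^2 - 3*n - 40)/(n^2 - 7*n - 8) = (n + 5)/(n + 1)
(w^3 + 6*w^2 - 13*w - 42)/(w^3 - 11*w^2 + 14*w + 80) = (w^2 + 4*w - 21)/(w^2 - 13*w + 40)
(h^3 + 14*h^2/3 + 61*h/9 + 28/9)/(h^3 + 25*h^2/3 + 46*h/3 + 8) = (h + 7/3)/(h + 6)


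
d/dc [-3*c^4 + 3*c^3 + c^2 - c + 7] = -12*c^3 + 9*c^2 + 2*c - 1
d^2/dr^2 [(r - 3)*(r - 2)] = 2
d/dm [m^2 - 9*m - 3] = 2*m - 9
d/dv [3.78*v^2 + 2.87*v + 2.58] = 7.56*v + 2.87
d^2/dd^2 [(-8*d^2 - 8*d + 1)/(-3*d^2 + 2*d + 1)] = 30*(8*d^3 + 3*d^2 + 6*d - 1)/(27*d^6 - 54*d^5 + 9*d^4 + 28*d^3 - 3*d^2 - 6*d - 1)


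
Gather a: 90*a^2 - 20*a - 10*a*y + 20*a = 90*a^2 - 10*a*y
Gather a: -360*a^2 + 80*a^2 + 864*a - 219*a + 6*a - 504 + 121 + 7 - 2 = -280*a^2 + 651*a - 378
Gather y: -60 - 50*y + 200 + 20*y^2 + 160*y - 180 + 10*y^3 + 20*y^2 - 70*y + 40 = 10*y^3 + 40*y^2 + 40*y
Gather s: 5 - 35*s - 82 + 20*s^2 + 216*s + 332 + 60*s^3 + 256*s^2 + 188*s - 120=60*s^3 + 276*s^2 + 369*s + 135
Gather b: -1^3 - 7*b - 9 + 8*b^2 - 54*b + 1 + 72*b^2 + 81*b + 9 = 80*b^2 + 20*b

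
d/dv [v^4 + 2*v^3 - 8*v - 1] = 4*v^3 + 6*v^2 - 8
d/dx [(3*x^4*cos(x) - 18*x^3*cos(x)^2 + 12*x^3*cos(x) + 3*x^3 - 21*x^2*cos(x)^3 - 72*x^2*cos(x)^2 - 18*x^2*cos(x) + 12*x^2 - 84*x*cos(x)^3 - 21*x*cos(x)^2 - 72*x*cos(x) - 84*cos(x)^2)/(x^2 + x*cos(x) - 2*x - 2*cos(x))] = (-6*x^4*sin(x) + 42*x^3*sin(2*x) + 12*sqrt(2)*x^3*cos(x + pi/4) + 90*x^2*sin(x) + 84*x^2*sin(2*x) - 12*x^2*cos(x) - 21*x^2*cos(2*x) - 15*x^2 + 84*x*sin(x) - 336*x*sin(2*x) - 96*x*cos(x) + 84*x*cos(2*x) + 60*x - 336*sin(x) + 252*cos(x) + 168*cos(2*x) + 120)/(2*x^2 - 8*x + 8)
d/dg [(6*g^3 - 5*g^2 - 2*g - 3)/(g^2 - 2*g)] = 6*(g^4 - 4*g^3 + 2*g^2 + g - 1)/(g^2*(g^2 - 4*g + 4))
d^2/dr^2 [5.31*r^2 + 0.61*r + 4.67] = 10.6200000000000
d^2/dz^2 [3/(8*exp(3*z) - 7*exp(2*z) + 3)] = 12*((7 - 18*exp(z))*(8*exp(3*z) - 7*exp(2*z) + 3) + 2*(12*exp(z) - 7)^2*exp(2*z))*exp(2*z)/(8*exp(3*z) - 7*exp(2*z) + 3)^3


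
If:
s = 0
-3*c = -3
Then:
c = 1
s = 0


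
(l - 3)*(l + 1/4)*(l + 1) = l^3 - 7*l^2/4 - 7*l/2 - 3/4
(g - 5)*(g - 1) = g^2 - 6*g + 5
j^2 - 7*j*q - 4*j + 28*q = (j - 4)*(j - 7*q)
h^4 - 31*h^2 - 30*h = h*(h - 6)*(h + 1)*(h + 5)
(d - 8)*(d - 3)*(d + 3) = d^3 - 8*d^2 - 9*d + 72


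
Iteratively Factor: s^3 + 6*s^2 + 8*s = (s)*(s^2 + 6*s + 8) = s*(s + 2)*(s + 4)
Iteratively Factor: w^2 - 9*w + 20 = (w - 4)*(w - 5)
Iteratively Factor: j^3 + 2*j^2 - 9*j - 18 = (j + 2)*(j^2 - 9) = (j - 3)*(j + 2)*(j + 3)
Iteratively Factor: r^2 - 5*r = (r - 5)*(r)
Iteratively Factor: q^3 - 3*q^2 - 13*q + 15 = (q - 5)*(q^2 + 2*q - 3) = (q - 5)*(q - 1)*(q + 3)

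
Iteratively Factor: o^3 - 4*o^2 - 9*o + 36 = (o - 3)*(o^2 - o - 12) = (o - 3)*(o + 3)*(o - 4)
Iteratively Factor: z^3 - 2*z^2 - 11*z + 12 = (z - 4)*(z^2 + 2*z - 3) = (z - 4)*(z - 1)*(z + 3)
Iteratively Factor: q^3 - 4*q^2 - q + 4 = (q - 1)*(q^2 - 3*q - 4) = (q - 4)*(q - 1)*(q + 1)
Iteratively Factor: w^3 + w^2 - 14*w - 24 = (w - 4)*(w^2 + 5*w + 6) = (w - 4)*(w + 3)*(w + 2)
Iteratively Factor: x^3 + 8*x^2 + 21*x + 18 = (x + 3)*(x^2 + 5*x + 6) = (x + 3)^2*(x + 2)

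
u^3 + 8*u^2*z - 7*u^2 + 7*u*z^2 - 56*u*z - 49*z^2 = (u - 7)*(u + z)*(u + 7*z)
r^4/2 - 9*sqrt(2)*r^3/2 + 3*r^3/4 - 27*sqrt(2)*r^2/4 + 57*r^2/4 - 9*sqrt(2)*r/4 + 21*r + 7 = (r/2 + 1/2)*(r + 1/2)*(r - 7*sqrt(2))*(r - 2*sqrt(2))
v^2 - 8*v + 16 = (v - 4)^2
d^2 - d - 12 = (d - 4)*(d + 3)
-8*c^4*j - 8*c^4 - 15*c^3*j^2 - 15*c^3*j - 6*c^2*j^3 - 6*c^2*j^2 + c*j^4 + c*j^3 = (-8*c + j)*(c + j)^2*(c*j + c)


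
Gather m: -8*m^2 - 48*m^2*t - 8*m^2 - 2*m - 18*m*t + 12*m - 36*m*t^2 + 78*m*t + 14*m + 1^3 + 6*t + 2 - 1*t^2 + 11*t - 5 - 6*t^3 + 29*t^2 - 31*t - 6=m^2*(-48*t - 16) + m*(-36*t^2 + 60*t + 24) - 6*t^3 + 28*t^2 - 14*t - 8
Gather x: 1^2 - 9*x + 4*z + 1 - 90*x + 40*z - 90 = -99*x + 44*z - 88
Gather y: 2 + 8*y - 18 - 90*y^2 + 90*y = -90*y^2 + 98*y - 16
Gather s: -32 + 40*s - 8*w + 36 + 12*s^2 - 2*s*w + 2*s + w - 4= 12*s^2 + s*(42 - 2*w) - 7*w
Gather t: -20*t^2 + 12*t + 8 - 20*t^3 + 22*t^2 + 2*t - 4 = -20*t^3 + 2*t^2 + 14*t + 4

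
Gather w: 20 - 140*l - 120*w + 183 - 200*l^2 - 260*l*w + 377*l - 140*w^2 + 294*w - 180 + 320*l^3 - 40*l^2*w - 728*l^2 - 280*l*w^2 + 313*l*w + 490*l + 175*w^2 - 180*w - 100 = 320*l^3 - 928*l^2 + 727*l + w^2*(35 - 280*l) + w*(-40*l^2 + 53*l - 6) - 77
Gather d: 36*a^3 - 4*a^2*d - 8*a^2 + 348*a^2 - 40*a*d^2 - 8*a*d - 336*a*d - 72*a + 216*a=36*a^3 + 340*a^2 - 40*a*d^2 + 144*a + d*(-4*a^2 - 344*a)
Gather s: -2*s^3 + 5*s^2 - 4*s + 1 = -2*s^3 + 5*s^2 - 4*s + 1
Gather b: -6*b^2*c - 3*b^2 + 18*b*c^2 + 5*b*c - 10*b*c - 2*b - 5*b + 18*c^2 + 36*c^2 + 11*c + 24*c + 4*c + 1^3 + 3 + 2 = b^2*(-6*c - 3) + b*(18*c^2 - 5*c - 7) + 54*c^2 + 39*c + 6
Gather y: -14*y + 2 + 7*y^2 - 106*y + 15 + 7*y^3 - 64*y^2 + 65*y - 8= 7*y^3 - 57*y^2 - 55*y + 9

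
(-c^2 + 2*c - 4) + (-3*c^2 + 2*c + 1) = -4*c^2 + 4*c - 3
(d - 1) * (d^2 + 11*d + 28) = d^3 + 10*d^2 + 17*d - 28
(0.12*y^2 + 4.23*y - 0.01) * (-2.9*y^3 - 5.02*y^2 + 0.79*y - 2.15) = -0.348*y^5 - 12.8694*y^4 - 21.1108*y^3 + 3.1339*y^2 - 9.1024*y + 0.0215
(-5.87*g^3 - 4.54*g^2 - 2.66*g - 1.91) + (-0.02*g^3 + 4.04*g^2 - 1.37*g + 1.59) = -5.89*g^3 - 0.5*g^2 - 4.03*g - 0.32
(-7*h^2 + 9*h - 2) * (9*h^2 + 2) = -63*h^4 + 81*h^3 - 32*h^2 + 18*h - 4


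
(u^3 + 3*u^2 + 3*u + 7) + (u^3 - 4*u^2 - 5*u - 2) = 2*u^3 - u^2 - 2*u + 5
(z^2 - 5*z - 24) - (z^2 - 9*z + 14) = 4*z - 38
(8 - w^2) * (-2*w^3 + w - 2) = 2*w^5 - 17*w^3 + 2*w^2 + 8*w - 16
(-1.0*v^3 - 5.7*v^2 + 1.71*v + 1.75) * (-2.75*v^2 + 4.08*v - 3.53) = 2.75*v^5 + 11.595*v^4 - 24.4285*v^3 + 22.2853*v^2 + 1.1037*v - 6.1775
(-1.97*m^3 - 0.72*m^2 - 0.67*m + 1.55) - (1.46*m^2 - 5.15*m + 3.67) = -1.97*m^3 - 2.18*m^2 + 4.48*m - 2.12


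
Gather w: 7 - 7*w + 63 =70 - 7*w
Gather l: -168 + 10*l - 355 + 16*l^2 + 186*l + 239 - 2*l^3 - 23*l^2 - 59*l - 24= -2*l^3 - 7*l^2 + 137*l - 308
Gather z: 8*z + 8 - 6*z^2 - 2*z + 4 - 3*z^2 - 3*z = -9*z^2 + 3*z + 12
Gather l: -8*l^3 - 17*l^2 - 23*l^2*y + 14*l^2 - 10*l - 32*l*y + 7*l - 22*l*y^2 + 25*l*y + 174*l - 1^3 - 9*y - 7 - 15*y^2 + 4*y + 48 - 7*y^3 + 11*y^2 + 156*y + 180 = -8*l^3 + l^2*(-23*y - 3) + l*(-22*y^2 - 7*y + 171) - 7*y^3 - 4*y^2 + 151*y + 220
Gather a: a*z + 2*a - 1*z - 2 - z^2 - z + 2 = a*(z + 2) - z^2 - 2*z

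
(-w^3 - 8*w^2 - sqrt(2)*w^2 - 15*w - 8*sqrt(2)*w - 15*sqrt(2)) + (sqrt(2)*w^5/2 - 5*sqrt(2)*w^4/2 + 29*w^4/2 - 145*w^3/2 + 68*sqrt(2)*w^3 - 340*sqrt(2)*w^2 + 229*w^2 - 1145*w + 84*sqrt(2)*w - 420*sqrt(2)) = sqrt(2)*w^5/2 - 5*sqrt(2)*w^4/2 + 29*w^4/2 - 147*w^3/2 + 68*sqrt(2)*w^3 - 341*sqrt(2)*w^2 + 221*w^2 - 1160*w + 76*sqrt(2)*w - 435*sqrt(2)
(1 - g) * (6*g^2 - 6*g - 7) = -6*g^3 + 12*g^2 + g - 7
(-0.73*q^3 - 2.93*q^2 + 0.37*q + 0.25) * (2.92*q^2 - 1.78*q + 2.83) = -2.1316*q^5 - 7.2562*q^4 + 4.2299*q^3 - 8.2205*q^2 + 0.6021*q + 0.7075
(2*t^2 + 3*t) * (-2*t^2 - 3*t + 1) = -4*t^4 - 12*t^3 - 7*t^2 + 3*t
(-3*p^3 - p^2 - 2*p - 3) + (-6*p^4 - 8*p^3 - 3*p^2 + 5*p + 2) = -6*p^4 - 11*p^3 - 4*p^2 + 3*p - 1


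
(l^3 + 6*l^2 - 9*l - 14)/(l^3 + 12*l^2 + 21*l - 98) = (l + 1)/(l + 7)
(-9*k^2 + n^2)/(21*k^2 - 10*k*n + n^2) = (-3*k - n)/(7*k - n)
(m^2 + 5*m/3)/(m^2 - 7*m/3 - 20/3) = m/(m - 4)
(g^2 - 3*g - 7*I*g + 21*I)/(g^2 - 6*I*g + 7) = (g - 3)/(g + I)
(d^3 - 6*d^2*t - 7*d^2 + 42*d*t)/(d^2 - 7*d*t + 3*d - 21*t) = d*(d^2 - 6*d*t - 7*d + 42*t)/(d^2 - 7*d*t + 3*d - 21*t)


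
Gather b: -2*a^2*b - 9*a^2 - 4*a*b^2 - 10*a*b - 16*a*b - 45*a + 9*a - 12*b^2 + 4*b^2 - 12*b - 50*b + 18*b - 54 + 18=-9*a^2 - 36*a + b^2*(-4*a - 8) + b*(-2*a^2 - 26*a - 44) - 36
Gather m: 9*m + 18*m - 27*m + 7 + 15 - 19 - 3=0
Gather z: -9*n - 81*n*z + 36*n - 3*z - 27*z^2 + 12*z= 27*n - 27*z^2 + z*(9 - 81*n)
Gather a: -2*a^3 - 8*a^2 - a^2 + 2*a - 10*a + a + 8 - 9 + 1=-2*a^3 - 9*a^2 - 7*a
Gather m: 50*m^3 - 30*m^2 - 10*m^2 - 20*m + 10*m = 50*m^3 - 40*m^2 - 10*m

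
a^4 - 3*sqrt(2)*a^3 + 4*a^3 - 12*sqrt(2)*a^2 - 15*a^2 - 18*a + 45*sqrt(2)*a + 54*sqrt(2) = (a - 3)*(a + 1)*(a + 6)*(a - 3*sqrt(2))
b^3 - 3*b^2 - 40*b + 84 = (b - 7)*(b - 2)*(b + 6)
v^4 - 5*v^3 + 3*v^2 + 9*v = v*(v - 3)^2*(v + 1)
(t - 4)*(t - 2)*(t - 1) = t^3 - 7*t^2 + 14*t - 8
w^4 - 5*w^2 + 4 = (w - 2)*(w - 1)*(w + 1)*(w + 2)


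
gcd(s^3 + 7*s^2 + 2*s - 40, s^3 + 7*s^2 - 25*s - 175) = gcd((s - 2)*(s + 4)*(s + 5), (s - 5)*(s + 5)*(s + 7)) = s + 5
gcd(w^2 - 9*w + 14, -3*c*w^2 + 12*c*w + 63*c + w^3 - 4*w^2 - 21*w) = w - 7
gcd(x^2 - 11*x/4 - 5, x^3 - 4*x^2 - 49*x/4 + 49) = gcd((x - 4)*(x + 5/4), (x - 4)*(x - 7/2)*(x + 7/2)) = x - 4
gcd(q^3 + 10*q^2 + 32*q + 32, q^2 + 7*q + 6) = 1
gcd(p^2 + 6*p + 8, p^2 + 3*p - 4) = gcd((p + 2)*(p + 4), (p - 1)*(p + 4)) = p + 4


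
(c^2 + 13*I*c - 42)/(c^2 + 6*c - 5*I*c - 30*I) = (c^2 + 13*I*c - 42)/(c^2 + c*(6 - 5*I) - 30*I)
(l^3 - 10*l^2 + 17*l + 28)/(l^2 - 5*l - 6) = (l^2 - 11*l + 28)/(l - 6)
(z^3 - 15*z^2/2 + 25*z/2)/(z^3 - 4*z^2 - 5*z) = (z - 5/2)/(z + 1)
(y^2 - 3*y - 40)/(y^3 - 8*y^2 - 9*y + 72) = (y + 5)/(y^2 - 9)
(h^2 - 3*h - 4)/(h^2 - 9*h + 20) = (h + 1)/(h - 5)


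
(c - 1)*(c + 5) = c^2 + 4*c - 5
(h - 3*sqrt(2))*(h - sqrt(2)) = h^2 - 4*sqrt(2)*h + 6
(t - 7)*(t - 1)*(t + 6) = t^3 - 2*t^2 - 41*t + 42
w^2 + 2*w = w*(w + 2)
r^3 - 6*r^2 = r^2*(r - 6)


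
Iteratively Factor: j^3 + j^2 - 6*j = (j)*(j^2 + j - 6) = j*(j - 2)*(j + 3)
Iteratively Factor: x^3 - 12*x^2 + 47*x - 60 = (x - 5)*(x^2 - 7*x + 12) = (x - 5)*(x - 3)*(x - 4)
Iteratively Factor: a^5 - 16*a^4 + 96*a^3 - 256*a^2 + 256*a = (a - 4)*(a^4 - 12*a^3 + 48*a^2 - 64*a) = (a - 4)^2*(a^3 - 8*a^2 + 16*a) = (a - 4)^3*(a^2 - 4*a) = (a - 4)^4*(a)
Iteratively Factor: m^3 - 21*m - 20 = (m - 5)*(m^2 + 5*m + 4) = (m - 5)*(m + 1)*(m + 4)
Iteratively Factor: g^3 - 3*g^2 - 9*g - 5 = (g + 1)*(g^2 - 4*g - 5) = (g + 1)^2*(g - 5)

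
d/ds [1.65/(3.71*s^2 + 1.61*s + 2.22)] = (-12.243*s - 2.6565)/(3.71*s^2 + 1.61*s + 2.22)^2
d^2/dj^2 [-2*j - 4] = 0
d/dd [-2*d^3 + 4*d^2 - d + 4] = -6*d^2 + 8*d - 1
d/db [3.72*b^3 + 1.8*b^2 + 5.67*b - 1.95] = 11.16*b^2 + 3.6*b + 5.67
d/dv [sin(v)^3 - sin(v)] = (3*sin(v)^2 - 1)*cos(v)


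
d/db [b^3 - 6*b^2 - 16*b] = 3*b^2 - 12*b - 16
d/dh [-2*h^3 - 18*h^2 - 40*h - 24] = -6*h^2 - 36*h - 40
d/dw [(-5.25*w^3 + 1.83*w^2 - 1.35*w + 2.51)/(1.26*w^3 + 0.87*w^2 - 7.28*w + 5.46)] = (3.5527136788005e-15*w^5 - 6.8733*w^4 + 79.842*w^3 - 107.6307*w^2 + 15.6162*w + 10.9018)/(1.5876*w^6 + 2.1924*w^5 - 17.5887*w^4 + 1.092*w^3 + 62.4988*w^2 - 79.4976*w + 29.8116)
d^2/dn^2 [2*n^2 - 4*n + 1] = 4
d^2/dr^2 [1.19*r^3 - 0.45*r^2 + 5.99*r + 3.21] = 7.14*r - 0.9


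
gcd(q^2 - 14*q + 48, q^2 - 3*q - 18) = q - 6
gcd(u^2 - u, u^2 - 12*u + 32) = 1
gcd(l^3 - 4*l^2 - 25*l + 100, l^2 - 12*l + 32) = l - 4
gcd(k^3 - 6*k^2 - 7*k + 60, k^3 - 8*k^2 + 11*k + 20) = k^2 - 9*k + 20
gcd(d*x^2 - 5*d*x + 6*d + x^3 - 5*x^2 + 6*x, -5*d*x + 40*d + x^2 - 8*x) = 1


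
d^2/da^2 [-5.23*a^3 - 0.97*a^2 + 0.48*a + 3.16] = -31.38*a - 1.94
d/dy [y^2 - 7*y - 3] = 2*y - 7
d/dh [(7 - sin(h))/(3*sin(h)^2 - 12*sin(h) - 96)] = (sin(h)^2 - 14*sin(h) + 60)*cos(h)/(3*(sin(h) - 8)^2*(sin(h) + 4)^2)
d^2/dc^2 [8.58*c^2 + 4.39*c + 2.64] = 17.1600000000000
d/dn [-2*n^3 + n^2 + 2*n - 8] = -6*n^2 + 2*n + 2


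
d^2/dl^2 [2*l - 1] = 0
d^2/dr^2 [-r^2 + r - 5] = -2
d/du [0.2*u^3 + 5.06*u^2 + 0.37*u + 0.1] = 0.6*u^2 + 10.12*u + 0.37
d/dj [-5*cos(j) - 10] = 5*sin(j)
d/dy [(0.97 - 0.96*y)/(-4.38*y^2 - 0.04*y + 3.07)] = (-4.2048*y^2 + 8.4972*y - 2.9084)/(19.1844*y^4 + 0.3504*y^3 - 26.8916*y^2 - 0.2456*y + 9.4249)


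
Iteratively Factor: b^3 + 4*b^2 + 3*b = (b)*(b^2 + 4*b + 3) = b*(b + 1)*(b + 3)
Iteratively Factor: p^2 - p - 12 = (p + 3)*(p - 4)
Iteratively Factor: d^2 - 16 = (d + 4)*(d - 4)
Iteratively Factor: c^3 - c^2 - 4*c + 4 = (c + 2)*(c^2 - 3*c + 2) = (c - 2)*(c + 2)*(c - 1)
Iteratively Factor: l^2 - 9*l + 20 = (l - 5)*(l - 4)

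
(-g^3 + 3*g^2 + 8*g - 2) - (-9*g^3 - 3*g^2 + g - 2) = 8*g^3 + 6*g^2 + 7*g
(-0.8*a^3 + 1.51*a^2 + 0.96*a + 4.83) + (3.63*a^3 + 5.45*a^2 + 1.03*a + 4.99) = 2.83*a^3 + 6.96*a^2 + 1.99*a + 9.82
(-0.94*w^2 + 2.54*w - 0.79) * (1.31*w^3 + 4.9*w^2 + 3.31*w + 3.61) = -1.2314*w^5 - 1.2786*w^4 + 8.2997*w^3 + 1.143*w^2 + 6.5545*w - 2.8519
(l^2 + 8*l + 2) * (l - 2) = l^3 + 6*l^2 - 14*l - 4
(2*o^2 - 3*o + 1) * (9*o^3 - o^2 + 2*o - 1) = 18*o^5 - 29*o^4 + 16*o^3 - 9*o^2 + 5*o - 1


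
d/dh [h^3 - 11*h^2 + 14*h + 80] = 3*h^2 - 22*h + 14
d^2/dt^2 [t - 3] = 0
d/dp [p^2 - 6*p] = 2*p - 6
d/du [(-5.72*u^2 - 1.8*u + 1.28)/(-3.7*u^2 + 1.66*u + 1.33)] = (-16.1552*u^2 - 5.7432*u - 4.5188)/(13.69*u^4 - 12.284*u^3 - 7.0864*u^2 + 4.4156*u + 1.7689)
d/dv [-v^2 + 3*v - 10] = 3 - 2*v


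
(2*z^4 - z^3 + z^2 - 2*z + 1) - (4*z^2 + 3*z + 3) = 2*z^4 - z^3 - 3*z^2 - 5*z - 2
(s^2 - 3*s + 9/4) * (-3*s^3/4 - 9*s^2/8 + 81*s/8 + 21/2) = -3*s^5/4 + 9*s^4/8 + 189*s^3/16 - 717*s^2/32 - 279*s/32 + 189/8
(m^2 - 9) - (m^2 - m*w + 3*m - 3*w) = m*w - 3*m + 3*w - 9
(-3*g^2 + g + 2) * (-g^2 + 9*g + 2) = 3*g^4 - 28*g^3 + g^2 + 20*g + 4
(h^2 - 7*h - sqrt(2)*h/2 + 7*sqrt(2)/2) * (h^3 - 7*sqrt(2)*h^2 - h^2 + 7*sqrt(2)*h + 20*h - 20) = h^5 - 15*sqrt(2)*h^4/2 - 8*h^4 + 34*h^3 + 60*sqrt(2)*h^3 - 216*h^2 - 125*sqrt(2)*h^2/2 + 80*sqrt(2)*h + 189*h - 70*sqrt(2)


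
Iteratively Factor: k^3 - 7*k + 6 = (k + 3)*(k^2 - 3*k + 2) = (k - 2)*(k + 3)*(k - 1)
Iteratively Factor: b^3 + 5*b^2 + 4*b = (b)*(b^2 + 5*b + 4) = b*(b + 4)*(b + 1)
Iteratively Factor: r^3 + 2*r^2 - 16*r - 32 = (r + 4)*(r^2 - 2*r - 8) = (r - 4)*(r + 4)*(r + 2)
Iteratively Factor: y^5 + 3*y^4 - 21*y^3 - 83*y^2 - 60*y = (y - 5)*(y^4 + 8*y^3 + 19*y^2 + 12*y) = (y - 5)*(y + 4)*(y^3 + 4*y^2 + 3*y) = y*(y - 5)*(y + 4)*(y^2 + 4*y + 3) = y*(y - 5)*(y + 3)*(y + 4)*(y + 1)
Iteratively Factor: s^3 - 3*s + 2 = (s - 1)*(s^2 + s - 2) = (s - 1)*(s + 2)*(s - 1)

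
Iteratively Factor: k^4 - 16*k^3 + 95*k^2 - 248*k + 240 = (k - 5)*(k^3 - 11*k^2 + 40*k - 48) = (k - 5)*(k - 3)*(k^2 - 8*k + 16) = (k - 5)*(k - 4)*(k - 3)*(k - 4)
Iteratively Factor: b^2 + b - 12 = (b - 3)*(b + 4)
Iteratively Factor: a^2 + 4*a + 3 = (a + 3)*(a + 1)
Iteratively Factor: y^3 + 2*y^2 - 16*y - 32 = (y - 4)*(y^2 + 6*y + 8) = (y - 4)*(y + 2)*(y + 4)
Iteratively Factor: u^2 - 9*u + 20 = (u - 5)*(u - 4)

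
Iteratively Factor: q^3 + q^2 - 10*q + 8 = (q - 2)*(q^2 + 3*q - 4) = (q - 2)*(q - 1)*(q + 4)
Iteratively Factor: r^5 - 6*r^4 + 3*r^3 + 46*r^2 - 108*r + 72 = (r - 2)*(r^4 - 4*r^3 - 5*r^2 + 36*r - 36) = (r - 2)^2*(r^3 - 2*r^2 - 9*r + 18) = (r - 2)^2*(r + 3)*(r^2 - 5*r + 6) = (r - 2)^3*(r + 3)*(r - 3)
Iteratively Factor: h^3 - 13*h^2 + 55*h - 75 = (h - 5)*(h^2 - 8*h + 15) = (h - 5)^2*(h - 3)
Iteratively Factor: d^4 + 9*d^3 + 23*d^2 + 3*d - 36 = (d + 4)*(d^3 + 5*d^2 + 3*d - 9) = (d - 1)*(d + 4)*(d^2 + 6*d + 9) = (d - 1)*(d + 3)*(d + 4)*(d + 3)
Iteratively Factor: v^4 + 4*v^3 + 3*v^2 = (v)*(v^3 + 4*v^2 + 3*v) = v*(v + 3)*(v^2 + v) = v*(v + 1)*(v + 3)*(v)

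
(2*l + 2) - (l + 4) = l - 2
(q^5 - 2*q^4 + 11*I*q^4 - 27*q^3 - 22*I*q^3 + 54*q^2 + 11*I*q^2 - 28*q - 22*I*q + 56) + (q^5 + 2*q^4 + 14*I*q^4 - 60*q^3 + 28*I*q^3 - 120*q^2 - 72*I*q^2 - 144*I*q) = 2*q^5 + 25*I*q^4 - 87*q^3 + 6*I*q^3 - 66*q^2 - 61*I*q^2 - 28*q - 166*I*q + 56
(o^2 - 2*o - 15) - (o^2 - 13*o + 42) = 11*o - 57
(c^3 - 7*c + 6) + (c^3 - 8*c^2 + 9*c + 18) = 2*c^3 - 8*c^2 + 2*c + 24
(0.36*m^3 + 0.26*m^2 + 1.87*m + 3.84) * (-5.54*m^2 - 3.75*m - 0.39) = -1.9944*m^5 - 2.7904*m^4 - 11.4752*m^3 - 28.3875*m^2 - 15.1293*m - 1.4976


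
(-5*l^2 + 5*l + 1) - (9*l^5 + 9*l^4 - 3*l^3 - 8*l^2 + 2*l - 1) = -9*l^5 - 9*l^4 + 3*l^3 + 3*l^2 + 3*l + 2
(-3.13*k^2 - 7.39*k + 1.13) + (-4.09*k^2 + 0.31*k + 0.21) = -7.22*k^2 - 7.08*k + 1.34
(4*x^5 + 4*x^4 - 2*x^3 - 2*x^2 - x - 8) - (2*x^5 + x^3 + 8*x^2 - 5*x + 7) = 2*x^5 + 4*x^4 - 3*x^3 - 10*x^2 + 4*x - 15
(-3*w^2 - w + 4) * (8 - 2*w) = 6*w^3 - 22*w^2 - 16*w + 32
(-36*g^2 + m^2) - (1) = -36*g^2 + m^2 - 1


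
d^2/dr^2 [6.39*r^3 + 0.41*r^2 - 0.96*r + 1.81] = 38.34*r + 0.82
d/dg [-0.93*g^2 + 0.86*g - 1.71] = 0.86 - 1.86*g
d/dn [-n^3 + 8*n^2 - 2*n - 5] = -3*n^2 + 16*n - 2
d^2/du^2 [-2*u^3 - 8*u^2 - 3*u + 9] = -12*u - 16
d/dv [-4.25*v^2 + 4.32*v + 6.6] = 4.32 - 8.5*v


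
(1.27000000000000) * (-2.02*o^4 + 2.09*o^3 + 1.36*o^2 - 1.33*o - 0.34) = -2.5654*o^4 + 2.6543*o^3 + 1.7272*o^2 - 1.6891*o - 0.4318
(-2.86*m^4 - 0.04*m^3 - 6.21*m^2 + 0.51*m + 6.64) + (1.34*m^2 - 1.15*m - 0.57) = -2.86*m^4 - 0.04*m^3 - 4.87*m^2 - 0.64*m + 6.07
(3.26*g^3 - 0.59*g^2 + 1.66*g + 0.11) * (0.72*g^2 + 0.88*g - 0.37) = 2.3472*g^5 + 2.444*g^4 - 0.5302*g^3 + 1.7583*g^2 - 0.5174*g - 0.0407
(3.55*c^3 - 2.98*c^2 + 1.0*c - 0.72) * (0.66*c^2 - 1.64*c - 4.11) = 2.343*c^5 - 7.7888*c^4 - 9.0433*c^3 + 10.1326*c^2 - 2.9292*c + 2.9592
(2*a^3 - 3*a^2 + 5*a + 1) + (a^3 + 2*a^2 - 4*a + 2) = 3*a^3 - a^2 + a + 3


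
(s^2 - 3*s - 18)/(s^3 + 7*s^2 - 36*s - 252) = (s + 3)/(s^2 + 13*s + 42)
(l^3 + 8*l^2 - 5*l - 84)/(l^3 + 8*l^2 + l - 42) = (l^2 + l - 12)/(l^2 + l - 6)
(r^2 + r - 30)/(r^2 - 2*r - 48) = (r - 5)/(r - 8)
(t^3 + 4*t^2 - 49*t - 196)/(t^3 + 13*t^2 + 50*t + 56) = (t - 7)/(t + 2)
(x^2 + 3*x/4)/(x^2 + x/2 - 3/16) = 4*x/(4*x - 1)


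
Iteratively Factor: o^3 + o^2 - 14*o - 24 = (o + 3)*(o^2 - 2*o - 8) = (o + 2)*(o + 3)*(o - 4)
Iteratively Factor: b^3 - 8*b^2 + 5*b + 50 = (b - 5)*(b^2 - 3*b - 10) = (b - 5)*(b + 2)*(b - 5)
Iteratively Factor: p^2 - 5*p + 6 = (p - 3)*(p - 2)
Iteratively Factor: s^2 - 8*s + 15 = (s - 5)*(s - 3)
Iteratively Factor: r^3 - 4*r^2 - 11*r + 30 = (r - 2)*(r^2 - 2*r - 15) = (r - 2)*(r + 3)*(r - 5)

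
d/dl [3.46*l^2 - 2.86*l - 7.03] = 6.92*l - 2.86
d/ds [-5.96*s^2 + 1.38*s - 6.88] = 1.38 - 11.92*s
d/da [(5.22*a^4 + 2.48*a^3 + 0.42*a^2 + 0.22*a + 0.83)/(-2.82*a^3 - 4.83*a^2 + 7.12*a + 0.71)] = (-14.7204*a^6 - 50.4252*a^5 + 100.7052*a^4 + 51.3808*a^3 + 16.3572*a^2 + 8.6142*a - 5.7534)/(7.9524*a^6 + 27.2412*a^5 - 16.8279*a^4 - 72.7836*a^3 + 43.8358*a^2 + 10.1104*a + 0.5041)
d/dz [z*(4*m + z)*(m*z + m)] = m*(8*m*z + 4*m + 3*z^2 + 2*z)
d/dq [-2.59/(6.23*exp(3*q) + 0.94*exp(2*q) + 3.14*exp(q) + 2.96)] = (48.4071*exp(2*q) + 4.8692*exp(q) + 8.1326)*exp(q)/(6.23*exp(3*q) + 0.94*exp(2*q) + 3.14*exp(q) + 2.96)^2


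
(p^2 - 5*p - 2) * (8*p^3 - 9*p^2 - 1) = 8*p^5 - 49*p^4 + 29*p^3 + 17*p^2 + 5*p + 2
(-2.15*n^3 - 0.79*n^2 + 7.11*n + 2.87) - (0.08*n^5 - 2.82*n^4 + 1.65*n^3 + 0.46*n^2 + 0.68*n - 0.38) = -0.08*n^5 + 2.82*n^4 - 3.8*n^3 - 1.25*n^2 + 6.43*n + 3.25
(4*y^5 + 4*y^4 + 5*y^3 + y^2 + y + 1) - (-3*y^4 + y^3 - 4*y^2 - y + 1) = 4*y^5 + 7*y^4 + 4*y^3 + 5*y^2 + 2*y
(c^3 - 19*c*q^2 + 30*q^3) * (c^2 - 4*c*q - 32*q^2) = c^5 - 4*c^4*q - 51*c^3*q^2 + 106*c^2*q^3 + 488*c*q^4 - 960*q^5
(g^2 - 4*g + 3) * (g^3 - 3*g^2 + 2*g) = g^5 - 7*g^4 + 17*g^3 - 17*g^2 + 6*g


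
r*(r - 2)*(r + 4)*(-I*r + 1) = -I*r^4 + r^3 - 2*I*r^3 + 2*r^2 + 8*I*r^2 - 8*r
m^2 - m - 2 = (m - 2)*(m + 1)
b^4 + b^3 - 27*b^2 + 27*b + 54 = (b - 3)^2*(b + 1)*(b + 6)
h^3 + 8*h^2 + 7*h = h*(h + 1)*(h + 7)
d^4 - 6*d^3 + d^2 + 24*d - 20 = (d - 5)*(d - 2)*(d - 1)*(d + 2)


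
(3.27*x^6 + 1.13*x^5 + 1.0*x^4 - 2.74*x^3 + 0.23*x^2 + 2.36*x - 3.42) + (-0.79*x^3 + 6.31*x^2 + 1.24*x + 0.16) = 3.27*x^6 + 1.13*x^5 + 1.0*x^4 - 3.53*x^3 + 6.54*x^2 + 3.6*x - 3.26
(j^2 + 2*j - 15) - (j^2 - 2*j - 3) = 4*j - 12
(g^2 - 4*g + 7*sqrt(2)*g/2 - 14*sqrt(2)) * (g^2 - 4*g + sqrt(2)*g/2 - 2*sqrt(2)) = g^4 - 8*g^3 + 4*sqrt(2)*g^3 - 32*sqrt(2)*g^2 + 39*g^2/2 - 28*g + 64*sqrt(2)*g + 56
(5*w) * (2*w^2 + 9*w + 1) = 10*w^3 + 45*w^2 + 5*w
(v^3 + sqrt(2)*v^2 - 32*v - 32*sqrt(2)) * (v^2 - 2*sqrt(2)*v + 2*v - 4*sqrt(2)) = v^5 - sqrt(2)*v^4 + 2*v^4 - 36*v^3 - 2*sqrt(2)*v^3 - 72*v^2 + 32*sqrt(2)*v^2 + 64*sqrt(2)*v + 128*v + 256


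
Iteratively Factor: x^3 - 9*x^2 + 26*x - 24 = (x - 3)*(x^2 - 6*x + 8) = (x - 4)*(x - 3)*(x - 2)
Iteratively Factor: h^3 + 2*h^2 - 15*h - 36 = (h + 3)*(h^2 - h - 12) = (h + 3)^2*(h - 4)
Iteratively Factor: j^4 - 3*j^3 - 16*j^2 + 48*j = (j - 4)*(j^3 + j^2 - 12*j) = j*(j - 4)*(j^2 + j - 12) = j*(j - 4)*(j - 3)*(j + 4)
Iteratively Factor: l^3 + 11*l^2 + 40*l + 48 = (l + 3)*(l^2 + 8*l + 16) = (l + 3)*(l + 4)*(l + 4)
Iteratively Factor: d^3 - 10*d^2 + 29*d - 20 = (d - 4)*(d^2 - 6*d + 5) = (d - 4)*(d - 1)*(d - 5)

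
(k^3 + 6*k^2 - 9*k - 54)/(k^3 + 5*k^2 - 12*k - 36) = (k + 3)/(k + 2)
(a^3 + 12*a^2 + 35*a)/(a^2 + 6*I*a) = (a^2 + 12*a + 35)/(a + 6*I)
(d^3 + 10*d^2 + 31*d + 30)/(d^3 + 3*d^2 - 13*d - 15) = (d^2 + 5*d + 6)/(d^2 - 2*d - 3)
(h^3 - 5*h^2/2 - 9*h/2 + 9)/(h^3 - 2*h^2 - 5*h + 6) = (h - 3/2)/(h - 1)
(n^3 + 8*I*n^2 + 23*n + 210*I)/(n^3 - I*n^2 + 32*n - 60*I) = (n + 7*I)/(n - 2*I)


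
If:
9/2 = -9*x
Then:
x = -1/2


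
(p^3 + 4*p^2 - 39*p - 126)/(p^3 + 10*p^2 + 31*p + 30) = (p^2 + p - 42)/(p^2 + 7*p + 10)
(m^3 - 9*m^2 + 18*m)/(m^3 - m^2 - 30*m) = (m - 3)/(m + 5)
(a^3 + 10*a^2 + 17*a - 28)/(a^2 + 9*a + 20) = (a^2 + 6*a - 7)/(a + 5)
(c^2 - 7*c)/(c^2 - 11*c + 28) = c/(c - 4)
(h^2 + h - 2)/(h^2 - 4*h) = (h^2 + h - 2)/(h*(h - 4))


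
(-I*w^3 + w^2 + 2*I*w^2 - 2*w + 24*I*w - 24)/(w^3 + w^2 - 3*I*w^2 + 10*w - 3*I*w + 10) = (-I*w^3 + w^2*(1 + 2*I) + w*(-2 + 24*I) - 24)/(w^3 + w^2*(1 - 3*I) + w*(10 - 3*I) + 10)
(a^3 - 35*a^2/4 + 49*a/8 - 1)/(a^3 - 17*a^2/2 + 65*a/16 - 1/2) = 2*(2*a - 1)/(4*a - 1)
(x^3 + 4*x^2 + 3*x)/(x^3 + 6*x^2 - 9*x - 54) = x*(x + 1)/(x^2 + 3*x - 18)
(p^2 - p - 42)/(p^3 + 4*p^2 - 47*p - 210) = 1/(p + 5)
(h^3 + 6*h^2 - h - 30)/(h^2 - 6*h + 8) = (h^2 + 8*h + 15)/(h - 4)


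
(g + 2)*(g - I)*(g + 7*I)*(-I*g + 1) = -I*g^4 + 7*g^3 - 2*I*g^3 + 14*g^2 - I*g^2 + 7*g - 2*I*g + 14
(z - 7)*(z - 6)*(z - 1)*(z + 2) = z^4 - 12*z^3 + 27*z^2 + 68*z - 84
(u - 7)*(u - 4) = u^2 - 11*u + 28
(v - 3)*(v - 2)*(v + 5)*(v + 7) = v^4 + 7*v^3 - 19*v^2 - 103*v + 210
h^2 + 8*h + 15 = (h + 3)*(h + 5)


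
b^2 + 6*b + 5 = (b + 1)*(b + 5)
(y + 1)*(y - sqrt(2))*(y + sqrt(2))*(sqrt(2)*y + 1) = sqrt(2)*y^4 + y^3 + sqrt(2)*y^3 - 2*sqrt(2)*y^2 + y^2 - 2*sqrt(2)*y - 2*y - 2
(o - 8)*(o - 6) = o^2 - 14*o + 48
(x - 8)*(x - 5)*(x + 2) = x^3 - 11*x^2 + 14*x + 80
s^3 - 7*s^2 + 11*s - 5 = (s - 5)*(s - 1)^2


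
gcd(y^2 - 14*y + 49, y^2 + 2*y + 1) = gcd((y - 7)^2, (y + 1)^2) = 1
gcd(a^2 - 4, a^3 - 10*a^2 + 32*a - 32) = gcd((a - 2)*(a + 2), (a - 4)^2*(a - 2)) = a - 2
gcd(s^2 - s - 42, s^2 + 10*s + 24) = s + 6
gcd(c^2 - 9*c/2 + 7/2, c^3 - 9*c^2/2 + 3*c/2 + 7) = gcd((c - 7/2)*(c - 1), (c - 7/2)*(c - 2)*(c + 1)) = c - 7/2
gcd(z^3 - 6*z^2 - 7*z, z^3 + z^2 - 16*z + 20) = 1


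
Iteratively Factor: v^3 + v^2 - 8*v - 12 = (v + 2)*(v^2 - v - 6) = (v + 2)^2*(v - 3)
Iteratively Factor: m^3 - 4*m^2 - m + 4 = (m - 4)*(m^2 - 1) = (m - 4)*(m + 1)*(m - 1)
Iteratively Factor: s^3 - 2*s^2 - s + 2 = (s + 1)*(s^2 - 3*s + 2) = (s - 2)*(s + 1)*(s - 1)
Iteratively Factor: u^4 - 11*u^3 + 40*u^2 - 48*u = (u - 4)*(u^3 - 7*u^2 + 12*u) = u*(u - 4)*(u^2 - 7*u + 12) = u*(u - 4)^2*(u - 3)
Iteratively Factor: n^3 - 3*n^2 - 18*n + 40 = (n - 5)*(n^2 + 2*n - 8) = (n - 5)*(n + 4)*(n - 2)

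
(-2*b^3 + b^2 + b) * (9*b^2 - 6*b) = -18*b^5 + 21*b^4 + 3*b^3 - 6*b^2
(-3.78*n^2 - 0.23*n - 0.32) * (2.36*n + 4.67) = -8.9208*n^3 - 18.1954*n^2 - 1.8293*n - 1.4944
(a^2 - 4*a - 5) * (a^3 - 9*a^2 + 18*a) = a^5 - 13*a^4 + 49*a^3 - 27*a^2 - 90*a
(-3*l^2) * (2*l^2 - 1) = -6*l^4 + 3*l^2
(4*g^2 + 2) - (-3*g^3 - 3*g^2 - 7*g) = 3*g^3 + 7*g^2 + 7*g + 2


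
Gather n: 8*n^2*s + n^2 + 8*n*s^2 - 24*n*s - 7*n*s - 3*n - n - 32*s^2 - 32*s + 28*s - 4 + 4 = n^2*(8*s + 1) + n*(8*s^2 - 31*s - 4) - 32*s^2 - 4*s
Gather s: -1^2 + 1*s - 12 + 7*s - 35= 8*s - 48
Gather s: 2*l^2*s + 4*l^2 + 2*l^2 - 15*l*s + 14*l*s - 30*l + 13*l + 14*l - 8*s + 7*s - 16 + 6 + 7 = 6*l^2 - 3*l + s*(2*l^2 - l - 1) - 3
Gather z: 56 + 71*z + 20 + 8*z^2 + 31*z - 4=8*z^2 + 102*z + 72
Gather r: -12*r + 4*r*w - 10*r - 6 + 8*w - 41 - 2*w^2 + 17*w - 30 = r*(4*w - 22) - 2*w^2 + 25*w - 77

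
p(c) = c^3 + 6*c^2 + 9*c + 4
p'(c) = 3*c^2 + 12*c + 9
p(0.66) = 12.84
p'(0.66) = 18.23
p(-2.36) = 3.03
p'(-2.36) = -2.61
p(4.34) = 237.82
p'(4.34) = 117.59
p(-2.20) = 2.59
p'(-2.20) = -2.88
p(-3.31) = 3.68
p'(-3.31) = 2.15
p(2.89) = 104.26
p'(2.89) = 68.74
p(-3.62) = 2.61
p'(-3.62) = 4.87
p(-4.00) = 0.00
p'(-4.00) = 9.00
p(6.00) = 490.00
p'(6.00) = 189.00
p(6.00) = 490.00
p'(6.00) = 189.00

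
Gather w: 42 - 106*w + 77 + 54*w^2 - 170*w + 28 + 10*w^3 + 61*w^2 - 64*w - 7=10*w^3 + 115*w^2 - 340*w + 140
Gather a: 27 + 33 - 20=40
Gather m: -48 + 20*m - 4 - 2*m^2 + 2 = -2*m^2 + 20*m - 50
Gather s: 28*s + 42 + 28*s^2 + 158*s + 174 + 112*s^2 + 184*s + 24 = 140*s^2 + 370*s + 240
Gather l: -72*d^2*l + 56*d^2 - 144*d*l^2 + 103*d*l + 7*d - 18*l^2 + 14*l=56*d^2 + 7*d + l^2*(-144*d - 18) + l*(-72*d^2 + 103*d + 14)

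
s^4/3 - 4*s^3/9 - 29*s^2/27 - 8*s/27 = s*(s/3 + 1/3)*(s - 8/3)*(s + 1/3)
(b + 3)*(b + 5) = b^2 + 8*b + 15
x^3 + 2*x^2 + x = x*(x + 1)^2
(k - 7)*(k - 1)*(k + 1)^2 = k^4 - 6*k^3 - 8*k^2 + 6*k + 7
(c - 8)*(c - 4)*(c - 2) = c^3 - 14*c^2 + 56*c - 64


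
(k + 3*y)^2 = k^2 + 6*k*y + 9*y^2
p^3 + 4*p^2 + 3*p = p*(p + 1)*(p + 3)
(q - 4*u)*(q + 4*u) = q^2 - 16*u^2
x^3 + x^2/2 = x^2*(x + 1/2)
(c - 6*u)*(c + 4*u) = c^2 - 2*c*u - 24*u^2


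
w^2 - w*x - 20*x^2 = (w - 5*x)*(w + 4*x)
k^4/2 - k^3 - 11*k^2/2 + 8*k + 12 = (k/2 + sqrt(2))*(k - 3)*(k + 1)*(k - 2*sqrt(2))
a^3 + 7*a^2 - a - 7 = (a - 1)*(a + 1)*(a + 7)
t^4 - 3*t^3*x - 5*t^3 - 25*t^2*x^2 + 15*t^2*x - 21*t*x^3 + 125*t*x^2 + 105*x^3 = (t - 5)*(t - 7*x)*(t + x)*(t + 3*x)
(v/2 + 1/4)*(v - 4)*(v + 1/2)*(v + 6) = v^4/2 + 3*v^3/2 - 87*v^2/8 - 47*v/4 - 3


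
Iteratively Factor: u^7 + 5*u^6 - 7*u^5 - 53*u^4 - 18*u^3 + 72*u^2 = (u - 1)*(u^6 + 6*u^5 - u^4 - 54*u^3 - 72*u^2) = (u - 1)*(u + 4)*(u^5 + 2*u^4 - 9*u^3 - 18*u^2) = u*(u - 1)*(u + 4)*(u^4 + 2*u^3 - 9*u^2 - 18*u) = u*(u - 1)*(u + 3)*(u + 4)*(u^3 - u^2 - 6*u) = u^2*(u - 1)*(u + 3)*(u + 4)*(u^2 - u - 6) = u^2*(u - 1)*(u + 2)*(u + 3)*(u + 4)*(u - 3)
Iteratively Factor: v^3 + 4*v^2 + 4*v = (v + 2)*(v^2 + 2*v) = v*(v + 2)*(v + 2)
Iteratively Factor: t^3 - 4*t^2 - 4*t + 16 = (t - 2)*(t^2 - 2*t - 8) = (t - 2)*(t + 2)*(t - 4)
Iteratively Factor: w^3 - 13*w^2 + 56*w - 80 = (w - 4)*(w^2 - 9*w + 20) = (w - 4)^2*(w - 5)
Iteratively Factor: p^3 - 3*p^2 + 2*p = (p - 2)*(p^2 - p) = p*(p - 2)*(p - 1)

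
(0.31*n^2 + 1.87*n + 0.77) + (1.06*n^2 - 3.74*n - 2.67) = 1.37*n^2 - 1.87*n - 1.9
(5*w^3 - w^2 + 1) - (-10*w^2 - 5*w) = 5*w^3 + 9*w^2 + 5*w + 1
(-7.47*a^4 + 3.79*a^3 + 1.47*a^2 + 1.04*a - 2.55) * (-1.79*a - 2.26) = 13.3713*a^5 + 10.0981*a^4 - 11.1967*a^3 - 5.1838*a^2 + 2.2141*a + 5.763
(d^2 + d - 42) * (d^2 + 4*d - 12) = d^4 + 5*d^3 - 50*d^2 - 180*d + 504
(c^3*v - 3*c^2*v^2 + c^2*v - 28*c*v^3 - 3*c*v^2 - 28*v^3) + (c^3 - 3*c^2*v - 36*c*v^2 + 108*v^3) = c^3*v + c^3 - 3*c^2*v^2 - 2*c^2*v - 28*c*v^3 - 39*c*v^2 + 80*v^3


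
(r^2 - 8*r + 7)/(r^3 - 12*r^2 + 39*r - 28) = 1/(r - 4)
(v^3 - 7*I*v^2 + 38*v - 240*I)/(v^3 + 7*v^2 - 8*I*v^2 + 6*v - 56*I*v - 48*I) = (v^2 + I*v + 30)/(v^2 + 7*v + 6)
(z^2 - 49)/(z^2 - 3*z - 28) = (z + 7)/(z + 4)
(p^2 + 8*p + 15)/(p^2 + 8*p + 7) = (p^2 + 8*p + 15)/(p^2 + 8*p + 7)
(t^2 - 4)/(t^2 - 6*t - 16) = (t - 2)/(t - 8)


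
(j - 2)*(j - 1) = j^2 - 3*j + 2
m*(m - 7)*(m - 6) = m^3 - 13*m^2 + 42*m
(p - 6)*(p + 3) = p^2 - 3*p - 18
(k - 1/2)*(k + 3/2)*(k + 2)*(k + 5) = k^4 + 8*k^3 + 65*k^2/4 + 19*k/4 - 15/2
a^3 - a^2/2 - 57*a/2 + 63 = (a - 7/2)*(a - 3)*(a + 6)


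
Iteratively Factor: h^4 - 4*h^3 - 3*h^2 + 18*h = (h + 2)*(h^3 - 6*h^2 + 9*h) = (h - 3)*(h + 2)*(h^2 - 3*h) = h*(h - 3)*(h + 2)*(h - 3)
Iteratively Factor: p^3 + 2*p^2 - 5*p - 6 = (p + 1)*(p^2 + p - 6) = (p + 1)*(p + 3)*(p - 2)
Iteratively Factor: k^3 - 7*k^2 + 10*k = (k - 5)*(k^2 - 2*k) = (k - 5)*(k - 2)*(k)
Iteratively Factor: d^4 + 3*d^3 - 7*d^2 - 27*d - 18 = (d + 1)*(d^3 + 2*d^2 - 9*d - 18) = (d + 1)*(d + 2)*(d^2 - 9) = (d - 3)*(d + 1)*(d + 2)*(d + 3)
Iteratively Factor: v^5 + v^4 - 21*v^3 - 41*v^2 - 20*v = (v - 5)*(v^4 + 6*v^3 + 9*v^2 + 4*v) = (v - 5)*(v + 1)*(v^3 + 5*v^2 + 4*v) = (v - 5)*(v + 1)*(v + 4)*(v^2 + v) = (v - 5)*(v + 1)^2*(v + 4)*(v)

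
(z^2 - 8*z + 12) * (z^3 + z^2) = z^5 - 7*z^4 + 4*z^3 + 12*z^2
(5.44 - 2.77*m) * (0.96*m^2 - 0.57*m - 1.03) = -2.6592*m^3 + 6.8013*m^2 - 0.2477*m - 5.6032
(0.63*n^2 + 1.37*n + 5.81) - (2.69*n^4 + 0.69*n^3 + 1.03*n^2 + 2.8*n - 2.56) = -2.69*n^4 - 0.69*n^3 - 0.4*n^2 - 1.43*n + 8.37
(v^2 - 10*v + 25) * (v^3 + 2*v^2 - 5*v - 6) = v^5 - 8*v^4 + 94*v^2 - 65*v - 150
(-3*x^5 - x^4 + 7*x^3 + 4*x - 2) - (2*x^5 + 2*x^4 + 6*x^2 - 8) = -5*x^5 - 3*x^4 + 7*x^3 - 6*x^2 + 4*x + 6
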